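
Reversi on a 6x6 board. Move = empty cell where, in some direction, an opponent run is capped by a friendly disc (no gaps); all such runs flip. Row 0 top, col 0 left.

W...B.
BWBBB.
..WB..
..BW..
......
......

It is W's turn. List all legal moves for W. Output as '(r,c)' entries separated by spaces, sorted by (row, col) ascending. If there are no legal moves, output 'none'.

(0,1): no bracket -> illegal
(0,2): flips 1 -> legal
(0,3): flips 2 -> legal
(0,5): no bracket -> illegal
(1,5): flips 3 -> legal
(2,0): flips 1 -> legal
(2,1): no bracket -> illegal
(2,4): flips 1 -> legal
(2,5): no bracket -> illegal
(3,1): flips 1 -> legal
(3,4): no bracket -> illegal
(4,1): no bracket -> illegal
(4,2): flips 1 -> legal
(4,3): no bracket -> illegal

Answer: (0,2) (0,3) (1,5) (2,0) (2,4) (3,1) (4,2)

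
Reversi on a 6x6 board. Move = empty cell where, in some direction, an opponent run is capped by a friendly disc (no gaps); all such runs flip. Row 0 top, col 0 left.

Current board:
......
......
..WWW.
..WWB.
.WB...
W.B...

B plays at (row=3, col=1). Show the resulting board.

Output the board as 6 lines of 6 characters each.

Answer: ......
......
..WWW.
.BBBB.
.WB...
W.B...

Derivation:
Place B at (3,1); scan 8 dirs for brackets.
Dir NW: first cell '.' (not opp) -> no flip
Dir N: first cell '.' (not opp) -> no flip
Dir NE: opp run (2,2), next='.' -> no flip
Dir W: first cell '.' (not opp) -> no flip
Dir E: opp run (3,2) (3,3) capped by B -> flip
Dir SW: first cell '.' (not opp) -> no flip
Dir S: opp run (4,1), next='.' -> no flip
Dir SE: first cell 'B' (not opp) -> no flip
All flips: (3,2) (3,3)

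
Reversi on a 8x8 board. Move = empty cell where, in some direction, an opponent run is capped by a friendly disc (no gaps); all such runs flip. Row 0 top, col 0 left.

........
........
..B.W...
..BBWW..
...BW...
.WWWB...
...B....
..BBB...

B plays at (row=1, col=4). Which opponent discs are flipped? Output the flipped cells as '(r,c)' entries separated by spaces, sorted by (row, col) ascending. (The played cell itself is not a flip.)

Answer: (2,4) (3,4) (4,4)

Derivation:
Dir NW: first cell '.' (not opp) -> no flip
Dir N: first cell '.' (not opp) -> no flip
Dir NE: first cell '.' (not opp) -> no flip
Dir W: first cell '.' (not opp) -> no flip
Dir E: first cell '.' (not opp) -> no flip
Dir SW: first cell '.' (not opp) -> no flip
Dir S: opp run (2,4) (3,4) (4,4) capped by B -> flip
Dir SE: first cell '.' (not opp) -> no flip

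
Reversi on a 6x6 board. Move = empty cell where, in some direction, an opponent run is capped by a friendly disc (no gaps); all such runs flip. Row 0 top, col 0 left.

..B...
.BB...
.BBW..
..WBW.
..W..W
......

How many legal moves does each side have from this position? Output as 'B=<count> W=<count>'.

-- B to move --
(1,3): flips 1 -> legal
(1,4): no bracket -> illegal
(2,4): flips 1 -> legal
(2,5): no bracket -> illegal
(3,1): flips 1 -> legal
(3,5): flips 1 -> legal
(4,1): no bracket -> illegal
(4,3): flips 1 -> legal
(4,4): no bracket -> illegal
(5,1): flips 1 -> legal
(5,2): flips 2 -> legal
(5,3): no bracket -> illegal
(5,4): no bracket -> illegal
(5,5): no bracket -> illegal
B mobility = 7
-- W to move --
(0,0): no bracket -> illegal
(0,1): flips 1 -> legal
(0,3): no bracket -> illegal
(1,0): flips 1 -> legal
(1,3): no bracket -> illegal
(2,0): flips 2 -> legal
(2,4): flips 1 -> legal
(3,0): no bracket -> illegal
(3,1): no bracket -> illegal
(4,3): flips 1 -> legal
(4,4): no bracket -> illegal
W mobility = 5

Answer: B=7 W=5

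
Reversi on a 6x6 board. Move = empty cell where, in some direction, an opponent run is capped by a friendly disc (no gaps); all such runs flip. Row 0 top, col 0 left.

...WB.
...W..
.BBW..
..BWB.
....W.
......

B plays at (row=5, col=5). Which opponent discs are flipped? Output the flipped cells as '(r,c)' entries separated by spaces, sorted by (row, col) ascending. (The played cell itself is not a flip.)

Answer: (3,3) (4,4)

Derivation:
Dir NW: opp run (4,4) (3,3) capped by B -> flip
Dir N: first cell '.' (not opp) -> no flip
Dir NE: edge -> no flip
Dir W: first cell '.' (not opp) -> no flip
Dir E: edge -> no flip
Dir SW: edge -> no flip
Dir S: edge -> no flip
Dir SE: edge -> no flip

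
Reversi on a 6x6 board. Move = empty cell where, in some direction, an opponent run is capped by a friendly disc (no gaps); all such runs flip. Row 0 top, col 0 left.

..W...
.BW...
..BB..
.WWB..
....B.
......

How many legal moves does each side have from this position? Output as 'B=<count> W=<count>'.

Answer: B=6 W=5

Derivation:
-- B to move --
(0,1): flips 1 -> legal
(0,3): no bracket -> illegal
(1,3): flips 1 -> legal
(2,0): no bracket -> illegal
(2,1): no bracket -> illegal
(3,0): flips 2 -> legal
(4,0): flips 1 -> legal
(4,1): flips 1 -> legal
(4,2): flips 1 -> legal
(4,3): no bracket -> illegal
B mobility = 6
-- W to move --
(0,0): no bracket -> illegal
(0,1): no bracket -> illegal
(1,0): flips 1 -> legal
(1,3): flips 1 -> legal
(1,4): flips 1 -> legal
(2,0): flips 1 -> legal
(2,1): no bracket -> illegal
(2,4): no bracket -> illegal
(3,4): flips 2 -> legal
(3,5): no bracket -> illegal
(4,2): no bracket -> illegal
(4,3): no bracket -> illegal
(4,5): no bracket -> illegal
(5,3): no bracket -> illegal
(5,4): no bracket -> illegal
(5,5): no bracket -> illegal
W mobility = 5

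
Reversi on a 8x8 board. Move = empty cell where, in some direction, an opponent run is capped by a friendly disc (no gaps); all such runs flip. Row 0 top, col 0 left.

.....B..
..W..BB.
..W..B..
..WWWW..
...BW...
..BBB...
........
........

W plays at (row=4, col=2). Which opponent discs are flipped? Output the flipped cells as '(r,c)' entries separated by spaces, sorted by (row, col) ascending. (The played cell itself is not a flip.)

Answer: (4,3)

Derivation:
Dir NW: first cell '.' (not opp) -> no flip
Dir N: first cell 'W' (not opp) -> no flip
Dir NE: first cell 'W' (not opp) -> no flip
Dir W: first cell '.' (not opp) -> no flip
Dir E: opp run (4,3) capped by W -> flip
Dir SW: first cell '.' (not opp) -> no flip
Dir S: opp run (5,2), next='.' -> no flip
Dir SE: opp run (5,3), next='.' -> no flip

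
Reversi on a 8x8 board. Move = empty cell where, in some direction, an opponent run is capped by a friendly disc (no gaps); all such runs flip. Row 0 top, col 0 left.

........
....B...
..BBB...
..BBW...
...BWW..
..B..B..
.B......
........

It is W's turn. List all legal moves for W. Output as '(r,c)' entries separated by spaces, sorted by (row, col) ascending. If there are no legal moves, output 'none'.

(0,3): no bracket -> illegal
(0,4): flips 2 -> legal
(0,5): no bracket -> illegal
(1,1): flips 2 -> legal
(1,2): flips 1 -> legal
(1,3): no bracket -> illegal
(1,5): no bracket -> illegal
(2,1): no bracket -> illegal
(2,5): no bracket -> illegal
(3,1): flips 2 -> legal
(3,5): no bracket -> illegal
(4,1): no bracket -> illegal
(4,2): flips 1 -> legal
(4,6): no bracket -> illegal
(5,0): no bracket -> illegal
(5,1): no bracket -> illegal
(5,3): no bracket -> illegal
(5,4): no bracket -> illegal
(5,6): no bracket -> illegal
(6,0): no bracket -> illegal
(6,2): no bracket -> illegal
(6,3): no bracket -> illegal
(6,4): no bracket -> illegal
(6,5): flips 1 -> legal
(6,6): flips 1 -> legal
(7,0): flips 3 -> legal
(7,1): no bracket -> illegal
(7,2): no bracket -> illegal

Answer: (0,4) (1,1) (1,2) (3,1) (4,2) (6,5) (6,6) (7,0)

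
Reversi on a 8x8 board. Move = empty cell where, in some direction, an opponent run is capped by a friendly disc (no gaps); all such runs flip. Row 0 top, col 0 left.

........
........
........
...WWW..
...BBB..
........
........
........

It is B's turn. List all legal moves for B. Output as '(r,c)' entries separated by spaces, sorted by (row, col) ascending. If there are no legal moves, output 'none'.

Answer: (2,2) (2,3) (2,4) (2,5) (2,6)

Derivation:
(2,2): flips 1 -> legal
(2,3): flips 2 -> legal
(2,4): flips 1 -> legal
(2,5): flips 2 -> legal
(2,6): flips 1 -> legal
(3,2): no bracket -> illegal
(3,6): no bracket -> illegal
(4,2): no bracket -> illegal
(4,6): no bracket -> illegal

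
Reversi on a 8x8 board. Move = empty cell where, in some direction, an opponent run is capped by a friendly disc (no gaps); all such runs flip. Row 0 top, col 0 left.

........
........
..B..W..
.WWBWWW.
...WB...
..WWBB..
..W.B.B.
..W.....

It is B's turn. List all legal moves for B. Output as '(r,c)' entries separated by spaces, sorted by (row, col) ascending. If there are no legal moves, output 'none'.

(1,4): no bracket -> illegal
(1,5): no bracket -> illegal
(1,6): no bracket -> illegal
(2,0): no bracket -> illegal
(2,1): flips 2 -> legal
(2,3): no bracket -> illegal
(2,4): flips 1 -> legal
(2,6): flips 1 -> legal
(2,7): no bracket -> illegal
(3,0): flips 2 -> legal
(3,7): flips 3 -> legal
(4,0): flips 1 -> legal
(4,1): no bracket -> illegal
(4,2): flips 3 -> legal
(4,5): no bracket -> illegal
(4,6): no bracket -> illegal
(4,7): no bracket -> illegal
(5,1): flips 2 -> legal
(6,1): no bracket -> illegal
(6,3): flips 2 -> legal
(7,1): flips 2 -> legal
(7,3): no bracket -> illegal

Answer: (2,1) (2,4) (2,6) (3,0) (3,7) (4,0) (4,2) (5,1) (6,3) (7,1)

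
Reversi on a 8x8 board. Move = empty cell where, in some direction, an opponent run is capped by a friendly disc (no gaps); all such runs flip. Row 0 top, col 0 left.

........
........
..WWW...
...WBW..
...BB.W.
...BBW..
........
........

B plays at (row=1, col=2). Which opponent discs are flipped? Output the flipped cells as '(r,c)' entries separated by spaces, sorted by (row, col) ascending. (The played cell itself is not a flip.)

Answer: (2,3)

Derivation:
Dir NW: first cell '.' (not opp) -> no flip
Dir N: first cell '.' (not opp) -> no flip
Dir NE: first cell '.' (not opp) -> no flip
Dir W: first cell '.' (not opp) -> no flip
Dir E: first cell '.' (not opp) -> no flip
Dir SW: first cell '.' (not opp) -> no flip
Dir S: opp run (2,2), next='.' -> no flip
Dir SE: opp run (2,3) capped by B -> flip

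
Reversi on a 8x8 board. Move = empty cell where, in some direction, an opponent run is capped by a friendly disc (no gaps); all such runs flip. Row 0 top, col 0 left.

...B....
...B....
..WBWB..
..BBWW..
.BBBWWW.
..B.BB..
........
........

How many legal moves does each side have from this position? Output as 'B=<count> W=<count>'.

Answer: B=11 W=15

Derivation:
-- B to move --
(1,1): flips 1 -> legal
(1,2): flips 1 -> legal
(1,4): flips 3 -> legal
(1,5): flips 1 -> legal
(2,1): flips 1 -> legal
(2,6): no bracket -> illegal
(3,1): flips 1 -> legal
(3,6): flips 3 -> legal
(3,7): flips 1 -> legal
(4,7): flips 3 -> legal
(5,3): no bracket -> illegal
(5,6): flips 2 -> legal
(5,7): flips 3 -> legal
B mobility = 11
-- W to move --
(0,2): flips 1 -> legal
(0,4): flips 1 -> legal
(1,2): flips 1 -> legal
(1,4): no bracket -> illegal
(1,5): flips 1 -> legal
(1,6): flips 1 -> legal
(2,1): no bracket -> illegal
(2,6): flips 1 -> legal
(3,0): no bracket -> illegal
(3,1): flips 2 -> legal
(3,6): no bracket -> illegal
(4,0): flips 3 -> legal
(5,0): no bracket -> illegal
(5,1): flips 2 -> legal
(5,3): no bracket -> illegal
(5,6): no bracket -> illegal
(6,1): flips 2 -> legal
(6,2): flips 3 -> legal
(6,3): flips 1 -> legal
(6,4): flips 2 -> legal
(6,5): flips 1 -> legal
(6,6): flips 1 -> legal
W mobility = 15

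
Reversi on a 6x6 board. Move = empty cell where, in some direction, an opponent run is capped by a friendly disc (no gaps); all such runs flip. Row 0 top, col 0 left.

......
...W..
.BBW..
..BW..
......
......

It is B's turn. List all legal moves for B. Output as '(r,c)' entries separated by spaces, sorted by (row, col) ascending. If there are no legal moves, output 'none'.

(0,2): no bracket -> illegal
(0,3): no bracket -> illegal
(0,4): flips 1 -> legal
(1,2): no bracket -> illegal
(1,4): flips 1 -> legal
(2,4): flips 1 -> legal
(3,4): flips 1 -> legal
(4,2): no bracket -> illegal
(4,3): no bracket -> illegal
(4,4): flips 1 -> legal

Answer: (0,4) (1,4) (2,4) (3,4) (4,4)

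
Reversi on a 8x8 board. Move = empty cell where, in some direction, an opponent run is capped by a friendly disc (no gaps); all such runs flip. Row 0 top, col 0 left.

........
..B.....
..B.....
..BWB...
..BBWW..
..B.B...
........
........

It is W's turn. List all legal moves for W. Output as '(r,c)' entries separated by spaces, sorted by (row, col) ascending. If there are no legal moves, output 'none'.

(0,1): no bracket -> illegal
(0,2): no bracket -> illegal
(0,3): no bracket -> illegal
(1,1): flips 1 -> legal
(1,3): no bracket -> illegal
(2,1): no bracket -> illegal
(2,3): flips 1 -> legal
(2,4): flips 1 -> legal
(2,5): no bracket -> illegal
(3,1): flips 1 -> legal
(3,5): flips 1 -> legal
(4,1): flips 2 -> legal
(5,1): flips 1 -> legal
(5,3): flips 1 -> legal
(5,5): no bracket -> illegal
(6,1): no bracket -> illegal
(6,2): no bracket -> illegal
(6,3): flips 1 -> legal
(6,4): flips 1 -> legal
(6,5): no bracket -> illegal

Answer: (1,1) (2,3) (2,4) (3,1) (3,5) (4,1) (5,1) (5,3) (6,3) (6,4)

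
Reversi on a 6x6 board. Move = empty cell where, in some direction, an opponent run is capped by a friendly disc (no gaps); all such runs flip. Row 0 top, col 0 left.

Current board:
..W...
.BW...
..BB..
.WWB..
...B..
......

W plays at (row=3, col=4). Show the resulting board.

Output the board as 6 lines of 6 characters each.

Answer: ..W...
.BW...
..BW..
.WWWW.
...B..
......

Derivation:
Place W at (3,4); scan 8 dirs for brackets.
Dir NW: opp run (2,3) capped by W -> flip
Dir N: first cell '.' (not opp) -> no flip
Dir NE: first cell '.' (not opp) -> no flip
Dir W: opp run (3,3) capped by W -> flip
Dir E: first cell '.' (not opp) -> no flip
Dir SW: opp run (4,3), next='.' -> no flip
Dir S: first cell '.' (not opp) -> no flip
Dir SE: first cell '.' (not opp) -> no flip
All flips: (2,3) (3,3)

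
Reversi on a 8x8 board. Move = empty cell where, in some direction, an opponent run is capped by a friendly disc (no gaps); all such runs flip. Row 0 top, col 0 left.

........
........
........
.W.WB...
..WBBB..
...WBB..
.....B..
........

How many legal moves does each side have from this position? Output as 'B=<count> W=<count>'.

Answer: B=7 W=4

Derivation:
-- B to move --
(2,0): no bracket -> illegal
(2,1): no bracket -> illegal
(2,2): flips 1 -> legal
(2,3): flips 1 -> legal
(2,4): no bracket -> illegal
(3,0): no bracket -> illegal
(3,2): flips 1 -> legal
(4,0): no bracket -> illegal
(4,1): flips 1 -> legal
(5,1): no bracket -> illegal
(5,2): flips 1 -> legal
(6,2): flips 1 -> legal
(6,3): flips 1 -> legal
(6,4): no bracket -> illegal
B mobility = 7
-- W to move --
(2,3): no bracket -> illegal
(2,4): no bracket -> illegal
(2,5): no bracket -> illegal
(3,2): no bracket -> illegal
(3,5): flips 2 -> legal
(3,6): no bracket -> illegal
(4,6): flips 3 -> legal
(5,2): no bracket -> illegal
(5,6): flips 2 -> legal
(6,3): no bracket -> illegal
(6,4): no bracket -> illegal
(6,6): flips 2 -> legal
(7,4): no bracket -> illegal
(7,5): no bracket -> illegal
(7,6): no bracket -> illegal
W mobility = 4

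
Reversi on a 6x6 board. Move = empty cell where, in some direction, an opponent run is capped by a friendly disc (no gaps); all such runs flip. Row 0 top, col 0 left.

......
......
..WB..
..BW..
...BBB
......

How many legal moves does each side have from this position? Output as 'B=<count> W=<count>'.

-- B to move --
(1,1): flips 2 -> legal
(1,2): flips 1 -> legal
(1,3): no bracket -> illegal
(2,1): flips 1 -> legal
(2,4): no bracket -> illegal
(3,1): no bracket -> illegal
(3,4): flips 1 -> legal
(4,2): no bracket -> illegal
B mobility = 4
-- W to move --
(1,2): no bracket -> illegal
(1,3): flips 1 -> legal
(1,4): no bracket -> illegal
(2,1): no bracket -> illegal
(2,4): flips 1 -> legal
(3,1): flips 1 -> legal
(3,4): no bracket -> illegal
(3,5): no bracket -> illegal
(4,1): no bracket -> illegal
(4,2): flips 1 -> legal
(5,2): no bracket -> illegal
(5,3): flips 1 -> legal
(5,4): no bracket -> illegal
(5,5): flips 1 -> legal
W mobility = 6

Answer: B=4 W=6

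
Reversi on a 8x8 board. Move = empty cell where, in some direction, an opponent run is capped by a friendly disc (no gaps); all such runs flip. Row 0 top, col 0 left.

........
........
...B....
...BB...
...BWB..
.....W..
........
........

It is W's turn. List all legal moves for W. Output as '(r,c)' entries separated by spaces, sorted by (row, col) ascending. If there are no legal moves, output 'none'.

Answer: (2,2) (2,4) (3,5) (4,2) (4,6)

Derivation:
(1,2): no bracket -> illegal
(1,3): no bracket -> illegal
(1,4): no bracket -> illegal
(2,2): flips 1 -> legal
(2,4): flips 1 -> legal
(2,5): no bracket -> illegal
(3,2): no bracket -> illegal
(3,5): flips 1 -> legal
(3,6): no bracket -> illegal
(4,2): flips 1 -> legal
(4,6): flips 1 -> legal
(5,2): no bracket -> illegal
(5,3): no bracket -> illegal
(5,4): no bracket -> illegal
(5,6): no bracket -> illegal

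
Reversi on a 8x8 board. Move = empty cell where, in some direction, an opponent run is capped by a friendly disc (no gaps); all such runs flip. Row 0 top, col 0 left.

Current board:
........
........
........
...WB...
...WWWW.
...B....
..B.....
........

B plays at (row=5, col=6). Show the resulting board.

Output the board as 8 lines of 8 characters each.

Answer: ........
........
........
...WB...
...WWBW.
...B..B.
..B.....
........

Derivation:
Place B at (5,6); scan 8 dirs for brackets.
Dir NW: opp run (4,5) capped by B -> flip
Dir N: opp run (4,6), next='.' -> no flip
Dir NE: first cell '.' (not opp) -> no flip
Dir W: first cell '.' (not opp) -> no flip
Dir E: first cell '.' (not opp) -> no flip
Dir SW: first cell '.' (not opp) -> no flip
Dir S: first cell '.' (not opp) -> no flip
Dir SE: first cell '.' (not opp) -> no flip
All flips: (4,5)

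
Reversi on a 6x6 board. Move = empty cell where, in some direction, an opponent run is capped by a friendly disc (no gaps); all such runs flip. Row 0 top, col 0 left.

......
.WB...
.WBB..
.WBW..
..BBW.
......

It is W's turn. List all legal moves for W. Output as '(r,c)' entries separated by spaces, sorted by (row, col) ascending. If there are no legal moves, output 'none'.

Answer: (0,3) (1,3) (2,4) (4,1) (5,1) (5,3) (5,4)

Derivation:
(0,1): no bracket -> illegal
(0,2): no bracket -> illegal
(0,3): flips 1 -> legal
(1,3): flips 3 -> legal
(1,4): no bracket -> illegal
(2,4): flips 2 -> legal
(3,4): no bracket -> illegal
(4,1): flips 2 -> legal
(5,1): flips 1 -> legal
(5,2): no bracket -> illegal
(5,3): flips 2 -> legal
(5,4): flips 2 -> legal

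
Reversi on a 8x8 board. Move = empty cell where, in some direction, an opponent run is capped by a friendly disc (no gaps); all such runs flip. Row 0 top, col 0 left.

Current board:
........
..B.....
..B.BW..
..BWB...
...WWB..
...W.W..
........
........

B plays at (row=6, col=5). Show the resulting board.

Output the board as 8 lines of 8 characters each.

Answer: ........
..B.....
..B.BW..
..BWB...
...WWB..
...W.B..
.....B..
........

Derivation:
Place B at (6,5); scan 8 dirs for brackets.
Dir NW: first cell '.' (not opp) -> no flip
Dir N: opp run (5,5) capped by B -> flip
Dir NE: first cell '.' (not opp) -> no flip
Dir W: first cell '.' (not opp) -> no flip
Dir E: first cell '.' (not opp) -> no flip
Dir SW: first cell '.' (not opp) -> no flip
Dir S: first cell '.' (not opp) -> no flip
Dir SE: first cell '.' (not opp) -> no flip
All flips: (5,5)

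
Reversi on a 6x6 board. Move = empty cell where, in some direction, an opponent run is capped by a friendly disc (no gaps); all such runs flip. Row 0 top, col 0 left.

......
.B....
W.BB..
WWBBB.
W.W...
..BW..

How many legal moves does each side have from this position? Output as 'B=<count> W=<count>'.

-- B to move --
(1,0): no bracket -> illegal
(2,1): no bracket -> illegal
(4,1): no bracket -> illegal
(4,3): no bracket -> illegal
(4,4): no bracket -> illegal
(5,0): no bracket -> illegal
(5,1): flips 1 -> legal
(5,4): flips 1 -> legal
B mobility = 2
-- W to move --
(0,0): no bracket -> illegal
(0,1): no bracket -> illegal
(0,2): flips 1 -> legal
(1,0): no bracket -> illegal
(1,2): flips 2 -> legal
(1,3): flips 1 -> legal
(1,4): no bracket -> illegal
(2,1): no bracket -> illegal
(2,4): flips 1 -> legal
(2,5): no bracket -> illegal
(3,5): flips 3 -> legal
(4,1): no bracket -> illegal
(4,3): no bracket -> illegal
(4,4): no bracket -> illegal
(4,5): no bracket -> illegal
(5,1): flips 1 -> legal
W mobility = 6

Answer: B=2 W=6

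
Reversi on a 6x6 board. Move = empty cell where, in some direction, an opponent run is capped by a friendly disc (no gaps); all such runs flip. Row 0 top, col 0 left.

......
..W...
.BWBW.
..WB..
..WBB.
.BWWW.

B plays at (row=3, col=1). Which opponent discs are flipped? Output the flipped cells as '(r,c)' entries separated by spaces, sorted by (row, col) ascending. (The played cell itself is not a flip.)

Dir NW: first cell '.' (not opp) -> no flip
Dir N: first cell 'B' (not opp) -> no flip
Dir NE: opp run (2,2), next='.' -> no flip
Dir W: first cell '.' (not opp) -> no flip
Dir E: opp run (3,2) capped by B -> flip
Dir SW: first cell '.' (not opp) -> no flip
Dir S: first cell '.' (not opp) -> no flip
Dir SE: opp run (4,2) (5,3), next=edge -> no flip

Answer: (3,2)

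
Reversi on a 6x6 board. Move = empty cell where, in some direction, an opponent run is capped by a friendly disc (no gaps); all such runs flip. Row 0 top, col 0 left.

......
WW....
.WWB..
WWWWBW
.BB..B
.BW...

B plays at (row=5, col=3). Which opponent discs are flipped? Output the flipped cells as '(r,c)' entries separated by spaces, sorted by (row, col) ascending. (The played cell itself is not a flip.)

Answer: (5,2)

Derivation:
Dir NW: first cell 'B' (not opp) -> no flip
Dir N: first cell '.' (not opp) -> no flip
Dir NE: first cell '.' (not opp) -> no flip
Dir W: opp run (5,2) capped by B -> flip
Dir E: first cell '.' (not opp) -> no flip
Dir SW: edge -> no flip
Dir S: edge -> no flip
Dir SE: edge -> no flip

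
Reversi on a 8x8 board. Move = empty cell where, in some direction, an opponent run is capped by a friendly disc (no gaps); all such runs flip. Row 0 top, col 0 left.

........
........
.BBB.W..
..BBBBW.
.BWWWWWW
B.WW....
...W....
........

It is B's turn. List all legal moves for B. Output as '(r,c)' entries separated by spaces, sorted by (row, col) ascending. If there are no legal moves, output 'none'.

Answer: (1,5) (1,6) (3,7) (5,1) (5,4) (5,5) (5,6) (5,7) (6,1) (6,2) (7,3) (7,4)

Derivation:
(1,4): no bracket -> illegal
(1,5): flips 1 -> legal
(1,6): flips 1 -> legal
(2,4): no bracket -> illegal
(2,6): no bracket -> illegal
(2,7): no bracket -> illegal
(3,1): no bracket -> illegal
(3,7): flips 1 -> legal
(5,1): flips 1 -> legal
(5,4): flips 2 -> legal
(5,5): flips 2 -> legal
(5,6): flips 1 -> legal
(5,7): flips 1 -> legal
(6,1): flips 2 -> legal
(6,2): flips 4 -> legal
(6,4): no bracket -> illegal
(7,2): no bracket -> illegal
(7,3): flips 3 -> legal
(7,4): flips 2 -> legal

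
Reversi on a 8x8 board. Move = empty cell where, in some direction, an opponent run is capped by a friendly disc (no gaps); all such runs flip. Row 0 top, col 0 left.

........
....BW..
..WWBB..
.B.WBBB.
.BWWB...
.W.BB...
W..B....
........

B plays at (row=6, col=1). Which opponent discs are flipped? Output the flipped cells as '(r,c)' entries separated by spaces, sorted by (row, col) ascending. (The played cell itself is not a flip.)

Answer: (5,1)

Derivation:
Dir NW: first cell '.' (not opp) -> no flip
Dir N: opp run (5,1) capped by B -> flip
Dir NE: first cell '.' (not opp) -> no flip
Dir W: opp run (6,0), next=edge -> no flip
Dir E: first cell '.' (not opp) -> no flip
Dir SW: first cell '.' (not opp) -> no flip
Dir S: first cell '.' (not opp) -> no flip
Dir SE: first cell '.' (not opp) -> no flip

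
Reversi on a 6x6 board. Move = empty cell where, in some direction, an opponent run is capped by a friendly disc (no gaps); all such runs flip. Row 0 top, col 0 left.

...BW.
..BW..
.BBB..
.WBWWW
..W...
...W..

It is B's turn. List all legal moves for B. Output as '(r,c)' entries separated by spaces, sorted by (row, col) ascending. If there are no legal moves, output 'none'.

(0,2): no bracket -> illegal
(0,5): flips 1 -> legal
(1,4): flips 1 -> legal
(1,5): no bracket -> illegal
(2,0): no bracket -> illegal
(2,4): no bracket -> illegal
(2,5): no bracket -> illegal
(3,0): flips 1 -> legal
(4,0): flips 1 -> legal
(4,1): flips 1 -> legal
(4,3): flips 1 -> legal
(4,4): flips 1 -> legal
(4,5): flips 1 -> legal
(5,1): no bracket -> illegal
(5,2): flips 1 -> legal
(5,4): no bracket -> illegal

Answer: (0,5) (1,4) (3,0) (4,0) (4,1) (4,3) (4,4) (4,5) (5,2)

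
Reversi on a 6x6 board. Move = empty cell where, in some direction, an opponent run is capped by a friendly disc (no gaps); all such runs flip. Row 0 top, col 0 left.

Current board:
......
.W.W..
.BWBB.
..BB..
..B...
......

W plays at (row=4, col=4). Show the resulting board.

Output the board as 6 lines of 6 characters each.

Place W at (4,4); scan 8 dirs for brackets.
Dir NW: opp run (3,3) capped by W -> flip
Dir N: first cell '.' (not opp) -> no flip
Dir NE: first cell '.' (not opp) -> no flip
Dir W: first cell '.' (not opp) -> no flip
Dir E: first cell '.' (not opp) -> no flip
Dir SW: first cell '.' (not opp) -> no flip
Dir S: first cell '.' (not opp) -> no flip
Dir SE: first cell '.' (not opp) -> no flip
All flips: (3,3)

Answer: ......
.W.W..
.BWBB.
..BW..
..B.W.
......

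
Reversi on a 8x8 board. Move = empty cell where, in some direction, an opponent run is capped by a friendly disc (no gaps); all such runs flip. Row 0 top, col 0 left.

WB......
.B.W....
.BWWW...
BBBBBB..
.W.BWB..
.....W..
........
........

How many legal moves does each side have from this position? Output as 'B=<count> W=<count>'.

Answer: B=14 W=9

Derivation:
-- B to move --
(0,2): flips 2 -> legal
(0,3): flips 2 -> legal
(0,4): flips 2 -> legal
(1,0): no bracket -> illegal
(1,2): flips 2 -> legal
(1,4): flips 2 -> legal
(1,5): flips 1 -> legal
(2,5): flips 3 -> legal
(4,0): no bracket -> illegal
(4,2): no bracket -> illegal
(4,6): no bracket -> illegal
(5,0): flips 1 -> legal
(5,1): flips 1 -> legal
(5,2): flips 1 -> legal
(5,3): flips 1 -> legal
(5,4): flips 1 -> legal
(5,6): no bracket -> illegal
(6,4): no bracket -> illegal
(6,5): flips 1 -> legal
(6,6): flips 2 -> legal
B mobility = 14
-- W to move --
(0,2): flips 1 -> legal
(1,0): no bracket -> illegal
(1,2): no bracket -> illegal
(2,0): flips 1 -> legal
(2,5): flips 2 -> legal
(2,6): flips 1 -> legal
(3,6): no bracket -> illegal
(4,0): flips 1 -> legal
(4,2): flips 3 -> legal
(4,6): flips 2 -> legal
(5,2): no bracket -> illegal
(5,3): flips 2 -> legal
(5,4): no bracket -> illegal
(5,6): flips 2 -> legal
W mobility = 9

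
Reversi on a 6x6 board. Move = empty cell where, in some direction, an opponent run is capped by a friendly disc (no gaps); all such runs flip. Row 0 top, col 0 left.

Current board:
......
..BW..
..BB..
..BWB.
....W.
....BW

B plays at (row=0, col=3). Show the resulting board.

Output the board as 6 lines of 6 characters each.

Answer: ...B..
..BB..
..BB..
..BWB.
....W.
....BW

Derivation:
Place B at (0,3); scan 8 dirs for brackets.
Dir NW: edge -> no flip
Dir N: edge -> no flip
Dir NE: edge -> no flip
Dir W: first cell '.' (not opp) -> no flip
Dir E: first cell '.' (not opp) -> no flip
Dir SW: first cell 'B' (not opp) -> no flip
Dir S: opp run (1,3) capped by B -> flip
Dir SE: first cell '.' (not opp) -> no flip
All flips: (1,3)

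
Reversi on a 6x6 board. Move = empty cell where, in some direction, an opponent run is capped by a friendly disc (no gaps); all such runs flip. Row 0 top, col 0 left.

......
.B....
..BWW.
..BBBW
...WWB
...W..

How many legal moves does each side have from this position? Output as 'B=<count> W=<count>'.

Answer: B=9 W=7

Derivation:
-- B to move --
(1,2): flips 1 -> legal
(1,3): flips 1 -> legal
(1,4): flips 2 -> legal
(1,5): flips 1 -> legal
(2,5): flips 3 -> legal
(4,2): flips 2 -> legal
(5,2): flips 1 -> legal
(5,4): flips 2 -> legal
(5,5): flips 1 -> legal
B mobility = 9
-- W to move --
(0,0): flips 3 -> legal
(0,1): no bracket -> illegal
(0,2): no bracket -> illegal
(1,0): no bracket -> illegal
(1,2): no bracket -> illegal
(1,3): no bracket -> illegal
(2,0): no bracket -> illegal
(2,1): flips 2 -> legal
(2,5): flips 1 -> legal
(3,1): flips 3 -> legal
(4,1): flips 1 -> legal
(4,2): flips 1 -> legal
(5,4): no bracket -> illegal
(5,5): flips 1 -> legal
W mobility = 7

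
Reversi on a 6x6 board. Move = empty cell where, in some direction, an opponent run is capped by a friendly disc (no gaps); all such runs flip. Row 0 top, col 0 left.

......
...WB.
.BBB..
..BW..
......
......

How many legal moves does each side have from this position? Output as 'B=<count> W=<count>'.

-- B to move --
(0,2): no bracket -> illegal
(0,3): flips 1 -> legal
(0,4): flips 1 -> legal
(1,2): flips 1 -> legal
(2,4): no bracket -> illegal
(3,4): flips 1 -> legal
(4,2): no bracket -> illegal
(4,3): flips 1 -> legal
(4,4): flips 1 -> legal
B mobility = 6
-- W to move --
(0,3): no bracket -> illegal
(0,4): no bracket -> illegal
(0,5): no bracket -> illegal
(1,0): no bracket -> illegal
(1,1): flips 1 -> legal
(1,2): no bracket -> illegal
(1,5): flips 1 -> legal
(2,0): no bracket -> illegal
(2,4): no bracket -> illegal
(2,5): no bracket -> illegal
(3,0): no bracket -> illegal
(3,1): flips 2 -> legal
(3,4): no bracket -> illegal
(4,1): no bracket -> illegal
(4,2): no bracket -> illegal
(4,3): no bracket -> illegal
W mobility = 3

Answer: B=6 W=3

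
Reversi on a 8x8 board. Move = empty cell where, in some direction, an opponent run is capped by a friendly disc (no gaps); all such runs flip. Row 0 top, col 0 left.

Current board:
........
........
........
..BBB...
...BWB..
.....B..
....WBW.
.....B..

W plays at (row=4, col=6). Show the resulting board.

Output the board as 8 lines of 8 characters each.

Place W at (4,6); scan 8 dirs for brackets.
Dir NW: first cell '.' (not opp) -> no flip
Dir N: first cell '.' (not opp) -> no flip
Dir NE: first cell '.' (not opp) -> no flip
Dir W: opp run (4,5) capped by W -> flip
Dir E: first cell '.' (not opp) -> no flip
Dir SW: opp run (5,5) capped by W -> flip
Dir S: first cell '.' (not opp) -> no flip
Dir SE: first cell '.' (not opp) -> no flip
All flips: (4,5) (5,5)

Answer: ........
........
........
..BBB...
...BWWW.
.....W..
....WBW.
.....B..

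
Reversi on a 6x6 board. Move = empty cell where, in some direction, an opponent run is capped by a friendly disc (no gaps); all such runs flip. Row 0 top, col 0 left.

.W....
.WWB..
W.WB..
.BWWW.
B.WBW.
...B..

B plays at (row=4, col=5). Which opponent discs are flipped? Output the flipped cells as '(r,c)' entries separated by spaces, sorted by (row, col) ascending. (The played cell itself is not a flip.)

Dir NW: opp run (3,4) capped by B -> flip
Dir N: first cell '.' (not opp) -> no flip
Dir NE: edge -> no flip
Dir W: opp run (4,4) capped by B -> flip
Dir E: edge -> no flip
Dir SW: first cell '.' (not opp) -> no flip
Dir S: first cell '.' (not opp) -> no flip
Dir SE: edge -> no flip

Answer: (3,4) (4,4)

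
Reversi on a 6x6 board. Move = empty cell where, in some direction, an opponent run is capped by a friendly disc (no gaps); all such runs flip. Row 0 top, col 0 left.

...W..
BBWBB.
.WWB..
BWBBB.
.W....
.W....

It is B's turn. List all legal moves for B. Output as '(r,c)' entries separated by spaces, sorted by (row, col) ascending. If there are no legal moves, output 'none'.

(0,1): flips 1 -> legal
(0,2): flips 2 -> legal
(0,4): no bracket -> illegal
(2,0): flips 2 -> legal
(4,0): flips 2 -> legal
(4,2): no bracket -> illegal
(5,0): flips 1 -> legal
(5,2): flips 1 -> legal

Answer: (0,1) (0,2) (2,0) (4,0) (5,0) (5,2)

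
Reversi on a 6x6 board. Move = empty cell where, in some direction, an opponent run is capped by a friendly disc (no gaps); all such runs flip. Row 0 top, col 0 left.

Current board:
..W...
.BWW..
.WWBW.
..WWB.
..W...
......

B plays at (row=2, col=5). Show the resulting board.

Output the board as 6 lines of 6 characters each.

Place B at (2,5); scan 8 dirs for brackets.
Dir NW: first cell '.' (not opp) -> no flip
Dir N: first cell '.' (not opp) -> no flip
Dir NE: edge -> no flip
Dir W: opp run (2,4) capped by B -> flip
Dir E: edge -> no flip
Dir SW: first cell 'B' (not opp) -> no flip
Dir S: first cell '.' (not opp) -> no flip
Dir SE: edge -> no flip
All flips: (2,4)

Answer: ..W...
.BWW..
.WWBBB
..WWB.
..W...
......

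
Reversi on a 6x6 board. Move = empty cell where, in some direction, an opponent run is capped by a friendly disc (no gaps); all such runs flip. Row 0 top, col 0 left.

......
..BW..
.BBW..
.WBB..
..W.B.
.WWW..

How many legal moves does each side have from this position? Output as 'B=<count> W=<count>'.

Answer: B=8 W=9

Derivation:
-- B to move --
(0,2): no bracket -> illegal
(0,3): flips 2 -> legal
(0,4): flips 1 -> legal
(1,4): flips 2 -> legal
(2,0): no bracket -> illegal
(2,4): flips 1 -> legal
(3,0): flips 1 -> legal
(3,4): flips 1 -> legal
(4,0): flips 1 -> legal
(4,1): flips 1 -> legal
(4,3): no bracket -> illegal
(5,0): no bracket -> illegal
(5,4): no bracket -> illegal
B mobility = 8
-- W to move --
(0,1): flips 1 -> legal
(0,2): flips 3 -> legal
(0,3): no bracket -> illegal
(1,0): no bracket -> illegal
(1,1): flips 2 -> legal
(2,0): flips 2 -> legal
(2,4): flips 1 -> legal
(3,0): no bracket -> illegal
(3,4): flips 2 -> legal
(3,5): flips 1 -> legal
(4,1): flips 1 -> legal
(4,3): flips 1 -> legal
(4,5): no bracket -> illegal
(5,4): no bracket -> illegal
(5,5): no bracket -> illegal
W mobility = 9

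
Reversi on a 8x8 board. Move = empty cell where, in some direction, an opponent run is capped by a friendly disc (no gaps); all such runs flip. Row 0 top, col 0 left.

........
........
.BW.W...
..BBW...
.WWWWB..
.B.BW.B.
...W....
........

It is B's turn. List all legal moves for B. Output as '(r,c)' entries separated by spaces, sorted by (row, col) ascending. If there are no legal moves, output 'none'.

Answer: (1,1) (1,2) (1,5) (2,3) (3,1) (3,5) (4,0) (5,0) (5,2) (5,5) (6,5) (7,2) (7,3)

Derivation:
(1,1): flips 1 -> legal
(1,2): flips 1 -> legal
(1,3): no bracket -> illegal
(1,4): no bracket -> illegal
(1,5): flips 1 -> legal
(2,3): flips 2 -> legal
(2,5): no bracket -> illegal
(3,0): no bracket -> illegal
(3,1): flips 2 -> legal
(3,5): flips 2 -> legal
(4,0): flips 4 -> legal
(5,0): flips 1 -> legal
(5,2): flips 1 -> legal
(5,5): flips 2 -> legal
(6,2): no bracket -> illegal
(6,4): no bracket -> illegal
(6,5): flips 2 -> legal
(7,2): flips 2 -> legal
(7,3): flips 1 -> legal
(7,4): no bracket -> illegal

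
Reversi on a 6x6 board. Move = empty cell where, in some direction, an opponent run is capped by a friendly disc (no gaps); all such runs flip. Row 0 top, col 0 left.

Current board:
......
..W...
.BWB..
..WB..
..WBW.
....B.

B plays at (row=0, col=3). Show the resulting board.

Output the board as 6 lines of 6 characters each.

Place B at (0,3); scan 8 dirs for brackets.
Dir NW: edge -> no flip
Dir N: edge -> no flip
Dir NE: edge -> no flip
Dir W: first cell '.' (not opp) -> no flip
Dir E: first cell '.' (not opp) -> no flip
Dir SW: opp run (1,2) capped by B -> flip
Dir S: first cell '.' (not opp) -> no flip
Dir SE: first cell '.' (not opp) -> no flip
All flips: (1,2)

Answer: ...B..
..B...
.BWB..
..WB..
..WBW.
....B.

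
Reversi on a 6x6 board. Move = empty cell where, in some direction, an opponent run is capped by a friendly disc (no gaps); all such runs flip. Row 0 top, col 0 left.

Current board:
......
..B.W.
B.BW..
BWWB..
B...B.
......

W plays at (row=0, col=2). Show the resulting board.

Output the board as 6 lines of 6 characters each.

Answer: ..W...
..W.W.
B.WW..
BWWB..
B...B.
......

Derivation:
Place W at (0,2); scan 8 dirs for brackets.
Dir NW: edge -> no flip
Dir N: edge -> no flip
Dir NE: edge -> no flip
Dir W: first cell '.' (not opp) -> no flip
Dir E: first cell '.' (not opp) -> no flip
Dir SW: first cell '.' (not opp) -> no flip
Dir S: opp run (1,2) (2,2) capped by W -> flip
Dir SE: first cell '.' (not opp) -> no flip
All flips: (1,2) (2,2)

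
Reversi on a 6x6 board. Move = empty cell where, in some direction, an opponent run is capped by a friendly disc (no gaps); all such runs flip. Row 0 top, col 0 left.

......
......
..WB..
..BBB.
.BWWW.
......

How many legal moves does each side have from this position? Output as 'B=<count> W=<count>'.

-- B to move --
(1,1): flips 1 -> legal
(1,2): flips 1 -> legal
(1,3): no bracket -> illegal
(2,1): flips 1 -> legal
(3,1): no bracket -> illegal
(3,5): no bracket -> illegal
(4,5): flips 3 -> legal
(5,1): flips 1 -> legal
(5,2): flips 2 -> legal
(5,3): flips 1 -> legal
(5,4): flips 2 -> legal
(5,5): flips 1 -> legal
B mobility = 9
-- W to move --
(1,2): no bracket -> illegal
(1,3): flips 2 -> legal
(1,4): no bracket -> illegal
(2,1): flips 1 -> legal
(2,4): flips 3 -> legal
(2,5): flips 1 -> legal
(3,0): no bracket -> illegal
(3,1): no bracket -> illegal
(3,5): no bracket -> illegal
(4,0): flips 1 -> legal
(4,5): no bracket -> illegal
(5,0): no bracket -> illegal
(5,1): no bracket -> illegal
(5,2): no bracket -> illegal
W mobility = 5

Answer: B=9 W=5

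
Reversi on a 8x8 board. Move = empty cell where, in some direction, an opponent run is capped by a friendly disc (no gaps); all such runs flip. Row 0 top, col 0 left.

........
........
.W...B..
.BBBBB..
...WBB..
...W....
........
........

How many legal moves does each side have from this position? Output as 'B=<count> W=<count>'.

-- B to move --
(1,0): flips 1 -> legal
(1,1): flips 1 -> legal
(1,2): no bracket -> illegal
(2,0): no bracket -> illegal
(2,2): no bracket -> illegal
(3,0): no bracket -> illegal
(4,2): flips 1 -> legal
(5,2): flips 1 -> legal
(5,4): flips 1 -> legal
(6,2): flips 1 -> legal
(6,3): flips 2 -> legal
(6,4): no bracket -> illegal
B mobility = 7
-- W to move --
(1,4): no bracket -> illegal
(1,5): no bracket -> illegal
(1,6): flips 2 -> legal
(2,0): no bracket -> illegal
(2,2): no bracket -> illegal
(2,3): flips 1 -> legal
(2,4): no bracket -> illegal
(2,6): flips 2 -> legal
(3,0): no bracket -> illegal
(3,6): no bracket -> illegal
(4,0): no bracket -> illegal
(4,1): flips 1 -> legal
(4,2): no bracket -> illegal
(4,6): flips 2 -> legal
(5,4): no bracket -> illegal
(5,5): no bracket -> illegal
(5,6): no bracket -> illegal
W mobility = 5

Answer: B=7 W=5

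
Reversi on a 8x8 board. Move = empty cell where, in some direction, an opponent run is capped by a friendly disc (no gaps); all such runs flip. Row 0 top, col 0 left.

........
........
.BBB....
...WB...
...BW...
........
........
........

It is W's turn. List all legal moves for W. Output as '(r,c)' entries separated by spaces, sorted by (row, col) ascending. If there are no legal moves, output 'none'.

Answer: (1,1) (1,3) (2,4) (3,5) (4,2) (5,3)

Derivation:
(1,0): no bracket -> illegal
(1,1): flips 1 -> legal
(1,2): no bracket -> illegal
(1,3): flips 1 -> legal
(1,4): no bracket -> illegal
(2,0): no bracket -> illegal
(2,4): flips 1 -> legal
(2,5): no bracket -> illegal
(3,0): no bracket -> illegal
(3,1): no bracket -> illegal
(3,2): no bracket -> illegal
(3,5): flips 1 -> legal
(4,2): flips 1 -> legal
(4,5): no bracket -> illegal
(5,2): no bracket -> illegal
(5,3): flips 1 -> legal
(5,4): no bracket -> illegal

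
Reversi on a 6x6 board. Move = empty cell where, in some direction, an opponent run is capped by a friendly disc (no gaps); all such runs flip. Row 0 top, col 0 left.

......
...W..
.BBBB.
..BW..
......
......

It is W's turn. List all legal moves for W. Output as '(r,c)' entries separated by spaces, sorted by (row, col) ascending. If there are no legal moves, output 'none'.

(1,0): no bracket -> illegal
(1,1): flips 1 -> legal
(1,2): no bracket -> illegal
(1,4): no bracket -> illegal
(1,5): flips 1 -> legal
(2,0): no bracket -> illegal
(2,5): no bracket -> illegal
(3,0): no bracket -> illegal
(3,1): flips 2 -> legal
(3,4): no bracket -> illegal
(3,5): flips 1 -> legal
(4,1): no bracket -> illegal
(4,2): no bracket -> illegal
(4,3): no bracket -> illegal

Answer: (1,1) (1,5) (3,1) (3,5)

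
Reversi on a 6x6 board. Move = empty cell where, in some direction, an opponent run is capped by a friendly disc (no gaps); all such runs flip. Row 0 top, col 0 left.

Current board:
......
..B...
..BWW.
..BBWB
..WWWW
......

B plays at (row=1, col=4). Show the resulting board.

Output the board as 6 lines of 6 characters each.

Place B at (1,4); scan 8 dirs for brackets.
Dir NW: first cell '.' (not opp) -> no flip
Dir N: first cell '.' (not opp) -> no flip
Dir NE: first cell '.' (not opp) -> no flip
Dir W: first cell '.' (not opp) -> no flip
Dir E: first cell '.' (not opp) -> no flip
Dir SW: opp run (2,3) capped by B -> flip
Dir S: opp run (2,4) (3,4) (4,4), next='.' -> no flip
Dir SE: first cell '.' (not opp) -> no flip
All flips: (2,3)

Answer: ......
..B.B.
..BBW.
..BBWB
..WWWW
......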